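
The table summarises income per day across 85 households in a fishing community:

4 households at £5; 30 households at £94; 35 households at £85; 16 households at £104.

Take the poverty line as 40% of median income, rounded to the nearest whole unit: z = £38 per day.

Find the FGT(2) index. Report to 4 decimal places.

Below z: 4×£5 (q = 4 of N = 85).
Shortfall ratios: (38−5)/38 = 0.8684 (×4).
Squared: 0.7542 (×4).
Sum = 3.016620; P₂ = 3.016620 / 85 = 0.0355.

0.0355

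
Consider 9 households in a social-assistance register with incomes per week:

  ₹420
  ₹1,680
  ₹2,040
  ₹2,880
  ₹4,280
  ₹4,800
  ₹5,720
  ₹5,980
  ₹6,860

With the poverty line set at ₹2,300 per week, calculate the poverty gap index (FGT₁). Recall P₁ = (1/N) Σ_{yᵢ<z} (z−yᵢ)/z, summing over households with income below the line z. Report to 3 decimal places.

Below z: ₹420, ₹1,680, ₹2,040 (q = 3 of N = 9).
Shortfall ratios: (2300−420)/2300 = 0.8174; (2300−1680)/2300 = 0.2696; (2300−2040)/2300 = 0.1130.
Σ = 1.200000. Dividing by the full population N = 9 gives P₁ = 0.133.

0.133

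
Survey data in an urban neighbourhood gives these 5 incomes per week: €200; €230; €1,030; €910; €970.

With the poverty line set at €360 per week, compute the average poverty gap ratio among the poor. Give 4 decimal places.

0.4028

Incomes under z: €200, €230 (q = 2 of N = 5).
Relative gaps: 0.4444, 0.3611; sum = 0.805556.
I averages over the q = 2 poor units only: 0.805556 / 2 = 0.4028.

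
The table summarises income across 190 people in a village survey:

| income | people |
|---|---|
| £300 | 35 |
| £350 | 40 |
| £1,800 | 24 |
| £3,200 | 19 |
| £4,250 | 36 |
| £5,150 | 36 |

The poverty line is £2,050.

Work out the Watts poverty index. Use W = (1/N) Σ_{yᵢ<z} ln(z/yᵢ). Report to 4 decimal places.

Poor units: 35×£300, 40×£350, 24×£1,800 (q = 99 of N = 190).
ln(z/y) terms: ln(2050/300) = 1.9218 (×35); ln(2050/350) = 1.7677 (×40); ln(2050/1800) = 0.1301 (×24).
W = 141.091193 / 190 = 0.7426.

0.7426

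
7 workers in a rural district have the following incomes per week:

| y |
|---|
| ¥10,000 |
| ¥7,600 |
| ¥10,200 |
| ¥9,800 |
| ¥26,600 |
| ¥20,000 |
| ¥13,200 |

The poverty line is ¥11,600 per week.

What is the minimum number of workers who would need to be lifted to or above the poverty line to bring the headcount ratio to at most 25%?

3

4 of the 7 workers are poor, so H = 4/7 = 0.571.
A headcount ratio of at most 25% allows at most ⌊0.25 × 7⌋ = 1 poor workers.
So at least 4 − 1 = 3 must be lifted.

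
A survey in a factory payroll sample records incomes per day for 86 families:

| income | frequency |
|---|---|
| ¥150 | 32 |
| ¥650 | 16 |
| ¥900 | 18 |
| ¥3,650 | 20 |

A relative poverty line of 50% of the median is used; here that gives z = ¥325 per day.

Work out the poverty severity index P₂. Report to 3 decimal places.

Below z: 32×¥150 (q = 32 of N = 86).
Gap ratios (z−y)/z: (325−150)/325 = 0.5385 (×32).
Squared: 0.2899 (×32).
Sum = 9.278107; P₂ = 9.278107 / 86 = 0.108.

0.108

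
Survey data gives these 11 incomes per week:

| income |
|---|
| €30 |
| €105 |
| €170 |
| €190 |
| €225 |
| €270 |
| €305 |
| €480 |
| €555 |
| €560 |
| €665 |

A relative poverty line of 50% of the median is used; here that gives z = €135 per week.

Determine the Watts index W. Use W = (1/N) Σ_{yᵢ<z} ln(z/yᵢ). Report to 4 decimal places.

Poor units: €30, €105 (q = 2 of N = 11).
Log shortfalls: ln(135/30) = 1.5041; ln(135/105) = 0.2513.
W = 1.755392 / 11 = 0.1596.

0.1596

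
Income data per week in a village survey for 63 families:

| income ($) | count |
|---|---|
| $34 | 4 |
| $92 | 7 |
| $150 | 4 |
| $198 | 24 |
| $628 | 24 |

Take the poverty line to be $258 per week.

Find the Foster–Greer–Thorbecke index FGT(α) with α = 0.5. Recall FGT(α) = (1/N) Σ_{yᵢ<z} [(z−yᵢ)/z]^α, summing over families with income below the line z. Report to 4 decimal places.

Below z: 4×$34, 7×$92, 4×$150, 24×$198 (q = 39 of N = 63).
Normalized shortfalls: (258−34)/258 = 0.8682 (×4); (258−92)/258 = 0.6434 (×7); (258−150)/258 = 0.4186 (×4); (258−198)/258 = 0.2326 (×24).
Raised to α = 0.5: 0.93178 (×4); 0.80213 (×7); 0.64700 (×4); 0.48224 (×24).
Sum = 23.503844; FGT(0.5) = 23.503844 / 63 = 0.3731.

0.3731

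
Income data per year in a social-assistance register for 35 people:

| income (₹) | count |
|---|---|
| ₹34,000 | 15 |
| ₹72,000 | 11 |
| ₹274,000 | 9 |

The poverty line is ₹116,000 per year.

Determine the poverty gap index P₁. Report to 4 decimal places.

Poor units: 15×₹34,000, 11×₹72,000 (q = 26 of N = 35).
Relative gaps: (116000−34000)/116000 = 0.7069 (×15); (116000−72000)/116000 = 0.3793 (×11).
Sum of shortfalls = 14.775862; P₁ averages over all N: 14.775862 / 35 = 0.4222.

0.4222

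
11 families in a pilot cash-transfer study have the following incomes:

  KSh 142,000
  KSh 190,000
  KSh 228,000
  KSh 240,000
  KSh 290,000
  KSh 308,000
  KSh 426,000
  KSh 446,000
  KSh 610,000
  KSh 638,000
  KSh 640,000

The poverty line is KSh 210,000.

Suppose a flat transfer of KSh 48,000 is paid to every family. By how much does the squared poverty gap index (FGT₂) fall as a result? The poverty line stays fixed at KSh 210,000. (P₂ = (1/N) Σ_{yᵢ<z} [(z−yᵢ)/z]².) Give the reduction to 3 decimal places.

Before: below the line — KSh 142,000, KSh 190,000; squared poverty gap index (FGT₂) = 0.01036.
After the KSh 48,000 transfer: below the line — KSh 190,000; squared poverty gap index (FGT₂) = 0.00082.
Reduction = 0.01036 − 0.00082 = 0.010.

0.010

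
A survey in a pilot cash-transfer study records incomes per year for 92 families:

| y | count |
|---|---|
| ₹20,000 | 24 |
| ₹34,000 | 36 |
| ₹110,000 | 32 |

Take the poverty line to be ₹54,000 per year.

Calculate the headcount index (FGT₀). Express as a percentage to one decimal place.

65.2%

60 of the 92 families have income below ₹54,000.
H = 60/92 = 65.2%.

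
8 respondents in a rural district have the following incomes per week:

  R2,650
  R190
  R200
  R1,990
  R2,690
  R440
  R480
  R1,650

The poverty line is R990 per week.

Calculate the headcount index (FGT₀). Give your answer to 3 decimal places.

4 of the 8 respondents have income below R990.
H = 4/8 = 0.500.

0.500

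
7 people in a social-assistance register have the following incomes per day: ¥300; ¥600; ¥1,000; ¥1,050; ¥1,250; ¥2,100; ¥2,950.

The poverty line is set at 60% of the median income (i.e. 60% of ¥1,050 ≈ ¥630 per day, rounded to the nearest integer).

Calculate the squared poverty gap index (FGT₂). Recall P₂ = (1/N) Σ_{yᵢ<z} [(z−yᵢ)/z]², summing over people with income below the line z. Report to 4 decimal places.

Below z: ¥300, ¥600 (q = 2 of N = 7).
Relative gaps: (630−300)/630 = 0.5238; (630−600)/630 = 0.0476.
Squared: 0.2744; 0.0023.
Sum = 0.276644; P₂ = 0.276644 / 7 = 0.0395.

0.0395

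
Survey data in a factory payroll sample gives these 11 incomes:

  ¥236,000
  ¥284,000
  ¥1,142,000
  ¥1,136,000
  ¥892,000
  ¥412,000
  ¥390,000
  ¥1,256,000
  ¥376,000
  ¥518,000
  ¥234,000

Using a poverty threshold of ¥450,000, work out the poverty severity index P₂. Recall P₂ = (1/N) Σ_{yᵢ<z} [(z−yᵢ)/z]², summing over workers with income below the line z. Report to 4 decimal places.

Below the line: ¥234,000, ¥236,000, ¥284,000, ¥376,000, ¥390,000, ¥412,000 (q = 6 of N = 11).
Shortfall ratios: (450000−234000)/450000 = 0.4800; (450000−236000)/450000 = 0.4756; (450000−284000)/450000 = 0.3689; (450000−376000)/450000 = 0.1644; (450000−390000)/450000 = 0.1333; (450000−412000)/450000 = 0.0844.
Squared: 0.2304; 0.2262; 0.1361; 0.0270; 0.0178; 0.0071.
Sum = 0.644583; P₂ = 0.644583 / 11 = 0.0586.

0.0586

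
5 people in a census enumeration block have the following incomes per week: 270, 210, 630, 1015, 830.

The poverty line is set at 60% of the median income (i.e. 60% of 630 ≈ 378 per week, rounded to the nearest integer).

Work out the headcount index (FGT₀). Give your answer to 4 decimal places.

2 of the 5 people have income below 378.
H = 2/5 = 0.4000.

0.4000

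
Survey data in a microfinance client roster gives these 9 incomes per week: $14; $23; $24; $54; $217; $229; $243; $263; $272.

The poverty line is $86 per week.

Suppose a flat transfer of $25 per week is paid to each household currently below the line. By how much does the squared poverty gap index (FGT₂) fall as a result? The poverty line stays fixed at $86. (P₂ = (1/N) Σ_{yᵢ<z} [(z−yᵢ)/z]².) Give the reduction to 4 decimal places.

Before: below the line — $14, $23, $24, $54; squared poverty gap index (FGT₂) = 0.210639.
After the $25 transfer: below the line — $39, $48, $49, $79; squared poverty gap index (FGT₂) = 0.076182.
Reduction = 0.210639 − 0.076182 = 0.1345.

0.1345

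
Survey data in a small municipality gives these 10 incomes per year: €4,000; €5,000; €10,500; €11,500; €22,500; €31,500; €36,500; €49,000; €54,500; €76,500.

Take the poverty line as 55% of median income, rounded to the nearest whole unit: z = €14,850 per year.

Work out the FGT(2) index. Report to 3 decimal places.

Below z: €4,000, €5,000, €10,500, €11,500 (q = 4 of N = 10).
Relative gaps: (14850−4000)/14850 = 0.7306; (14850−5000)/14850 = 0.6633; (14850−10500)/14850 = 0.2929; (14850−11500)/14850 = 0.2256.
Squared: 0.5338; 0.4400; 0.0858; 0.0509.
Sum = 1.110499; P₂ = 1.110499 / 10 = 0.111.

0.111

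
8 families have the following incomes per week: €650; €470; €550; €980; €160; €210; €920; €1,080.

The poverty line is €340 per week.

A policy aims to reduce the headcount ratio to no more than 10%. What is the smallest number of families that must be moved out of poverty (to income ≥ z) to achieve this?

2

Currently q = 2 of N = 8 are below the line (H = 0.250).
A headcount ratio of at most 10% allows at most ⌊0.10 × 8⌋ = 0 poor families.
So at least 2 − 0 = 2 must be lifted.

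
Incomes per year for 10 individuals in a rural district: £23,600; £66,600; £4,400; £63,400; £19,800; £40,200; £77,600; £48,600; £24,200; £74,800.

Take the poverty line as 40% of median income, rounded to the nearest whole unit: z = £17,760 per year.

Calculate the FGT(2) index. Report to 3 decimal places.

Incomes under z: £4,400 (q = 1 of N = 10).
Gap ratios (z−y)/z: (17760−4400)/17760 = 0.7523.
Squared: 0.5659.
Sum = 0.565883; P₂ = 0.565883 / 10 = 0.057.

0.057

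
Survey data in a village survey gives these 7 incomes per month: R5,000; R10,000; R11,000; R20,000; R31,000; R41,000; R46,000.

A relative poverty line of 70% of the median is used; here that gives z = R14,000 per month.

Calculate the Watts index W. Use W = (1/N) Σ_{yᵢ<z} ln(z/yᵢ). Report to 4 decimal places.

0.2296

Below the line: R5,000, R10,000, R11,000 (q = 3 of N = 7).
Log shortfalls: ln(14000/5000) = 1.0296; ln(14000/10000) = 0.3365; ln(14000/11000) = 0.2412.
W = 1.607254 / 7 = 0.2296.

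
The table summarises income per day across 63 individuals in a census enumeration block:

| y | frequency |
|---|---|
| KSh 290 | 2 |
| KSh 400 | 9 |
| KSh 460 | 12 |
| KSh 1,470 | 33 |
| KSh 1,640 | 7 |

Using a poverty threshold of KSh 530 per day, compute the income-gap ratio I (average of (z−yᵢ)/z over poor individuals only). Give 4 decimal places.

Below the line: 2×KSh 290, 9×KSh 400, 12×KSh 460 (q = 23 of N = 63).
Shortfall ratios (z−y)/z: 0.4528 (×2), 0.2453 (×9), 0.1321 (×12); sum = 4.698113.
The income-gap ratio divides by q (the poor only): 4.698113 / 23 = 0.2043.

0.2043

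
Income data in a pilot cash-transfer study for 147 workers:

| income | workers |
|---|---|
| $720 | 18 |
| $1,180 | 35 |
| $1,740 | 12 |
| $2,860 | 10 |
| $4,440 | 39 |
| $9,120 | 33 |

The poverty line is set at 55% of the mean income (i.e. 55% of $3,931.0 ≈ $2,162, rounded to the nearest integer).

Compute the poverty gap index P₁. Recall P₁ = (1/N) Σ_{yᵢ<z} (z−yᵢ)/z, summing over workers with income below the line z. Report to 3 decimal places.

0.206

Poor units: 18×$720, 35×$1,180, 12×$1,740 (q = 65 of N = 147).
Normalized shortfalls: (2162−720)/2162 = 0.6670 (×18); (2162−1180)/2162 = 0.4542 (×35); (2162−1740)/2162 = 0.1952 (×12).
Sum of shortfalls = 30.245143; P₁ averages over all N: 30.245143 / 147 = 0.206.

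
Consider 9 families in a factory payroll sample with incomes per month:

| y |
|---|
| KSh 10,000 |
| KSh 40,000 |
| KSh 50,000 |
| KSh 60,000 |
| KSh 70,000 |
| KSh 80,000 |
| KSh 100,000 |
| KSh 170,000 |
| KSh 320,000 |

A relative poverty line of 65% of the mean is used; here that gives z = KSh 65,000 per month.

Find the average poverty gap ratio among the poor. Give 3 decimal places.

Below z: KSh 10,000, KSh 40,000, KSh 50,000, KSh 60,000 (q = 4 of N = 9).
Shortfall ratios (z−y)/z: 0.8462, 0.3846, 0.2308, 0.0769; sum = 1.538462.
The income-gap ratio divides by q (the poor only): 1.538462 / 4 = 0.385.

0.385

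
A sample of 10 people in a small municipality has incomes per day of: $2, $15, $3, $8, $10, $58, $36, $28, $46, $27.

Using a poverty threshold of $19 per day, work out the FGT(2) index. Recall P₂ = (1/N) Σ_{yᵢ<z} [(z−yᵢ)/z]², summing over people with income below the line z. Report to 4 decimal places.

Poor units: $2, $3, $8, $10, $15 (q = 5 of N = 10).
Shortfall ratios: (19−2)/19 = 0.8947; (19−3)/19 = 0.8421; (19−8)/19 = 0.5789; (19−10)/19 = 0.4737; (19−15)/19 = 0.2105.
Squared: 0.8006; 0.7091; 0.3352; 0.2244; 0.0443.
Sum = 2.113573; P₂ = 2.113573 / 10 = 0.2114.

0.2114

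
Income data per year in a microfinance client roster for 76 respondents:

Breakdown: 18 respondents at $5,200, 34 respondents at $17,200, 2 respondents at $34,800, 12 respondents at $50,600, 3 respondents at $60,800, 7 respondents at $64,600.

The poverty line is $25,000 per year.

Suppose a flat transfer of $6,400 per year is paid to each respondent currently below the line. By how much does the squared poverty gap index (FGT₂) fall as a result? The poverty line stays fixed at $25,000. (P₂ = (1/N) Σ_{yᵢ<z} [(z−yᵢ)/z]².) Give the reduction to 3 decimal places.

Before: below the line — 18×$5,200, 34×$17,200; squared poverty gap index (FGT₂) = 0.19211.
After the $6,400 transfer: below the line — 18×$11,600, 34×$23,600; squared poverty gap index (FGT₂) = 0.06945.
Reduction = 0.19211 − 0.06945 = 0.123.

0.123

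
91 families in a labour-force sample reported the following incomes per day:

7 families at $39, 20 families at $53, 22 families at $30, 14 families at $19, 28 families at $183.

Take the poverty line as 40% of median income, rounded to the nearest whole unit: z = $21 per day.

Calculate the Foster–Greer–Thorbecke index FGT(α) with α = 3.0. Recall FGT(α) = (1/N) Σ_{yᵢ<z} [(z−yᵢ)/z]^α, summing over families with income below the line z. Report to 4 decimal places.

0.0001

Below z: 14×$19 (q = 14 of N = 91).
Shortfall ratios: (21−19)/21 = 0.0952 (×14).
Raised to α = 3.0: 0.00086 (×14).
Sum = 0.012094; FGT(3.0) = 0.012094 / 91 = 0.0001.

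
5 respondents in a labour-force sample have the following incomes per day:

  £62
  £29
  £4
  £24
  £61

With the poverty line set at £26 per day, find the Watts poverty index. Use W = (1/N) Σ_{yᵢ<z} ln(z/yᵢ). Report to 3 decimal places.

0.390

Below the line: £4, £24 (q = 2 of N = 5).
Log shortfalls: ln(26/4) = 1.8718; ln(26/24) = 0.0800.
W = 1.951845 / 5 = 0.390.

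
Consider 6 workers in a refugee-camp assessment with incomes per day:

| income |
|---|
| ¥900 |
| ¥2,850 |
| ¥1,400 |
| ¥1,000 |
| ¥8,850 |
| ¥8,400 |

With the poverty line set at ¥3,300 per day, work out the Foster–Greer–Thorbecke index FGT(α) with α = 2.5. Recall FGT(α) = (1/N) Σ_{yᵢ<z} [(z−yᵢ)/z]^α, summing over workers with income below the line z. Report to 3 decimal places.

Incomes under z: ¥900, ¥1,000, ¥1,400, ¥2,850 (q = 4 of N = 6).
Shortfall ratios: (3300−900)/3300 = 0.7273; (3300−1000)/3300 = 0.6970; (3300−1400)/3300 = 0.5758; (3300−2850)/3300 = 0.1364.
Raised to α = 2.5: 0.45107; 0.40554; 0.25154; 0.00687.
Sum = 1.115012; FGT(2.5) = 1.115012 / 6 = 0.186.

0.186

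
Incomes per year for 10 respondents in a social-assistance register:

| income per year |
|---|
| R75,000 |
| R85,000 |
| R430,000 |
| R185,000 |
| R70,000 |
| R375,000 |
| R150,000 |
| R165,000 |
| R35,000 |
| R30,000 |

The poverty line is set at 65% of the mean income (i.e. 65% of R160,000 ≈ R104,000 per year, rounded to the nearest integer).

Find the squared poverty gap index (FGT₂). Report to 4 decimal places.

Poor units: R30,000, R35,000, R70,000, R75,000, R85,000 (q = 5 of N = 10).
Relative gaps: (104000−30000)/104000 = 0.7115; (104000−35000)/104000 = 0.6635; (104000−70000)/104000 = 0.3269; (104000−75000)/104000 = 0.2788; (104000−85000)/104000 = 0.1827.
Squared: 0.5063; 0.4402; 0.1069; 0.0778; 0.0334.
Sum = 1.164479; P₂ = 1.164479 / 10 = 0.1164.

0.1164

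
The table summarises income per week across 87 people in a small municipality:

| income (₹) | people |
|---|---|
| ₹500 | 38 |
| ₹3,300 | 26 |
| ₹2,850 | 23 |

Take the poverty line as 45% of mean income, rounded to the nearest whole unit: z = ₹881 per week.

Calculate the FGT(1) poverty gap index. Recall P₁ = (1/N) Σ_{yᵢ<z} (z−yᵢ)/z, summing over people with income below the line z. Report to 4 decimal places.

Below the line: 38×₹500 (q = 38 of N = 87).
Normalized shortfalls: (881−500)/881 = 0.4325 (×38).
Σ = 16.433598. Dividing by the full population N = 87 gives P₁ = 0.1889.

0.1889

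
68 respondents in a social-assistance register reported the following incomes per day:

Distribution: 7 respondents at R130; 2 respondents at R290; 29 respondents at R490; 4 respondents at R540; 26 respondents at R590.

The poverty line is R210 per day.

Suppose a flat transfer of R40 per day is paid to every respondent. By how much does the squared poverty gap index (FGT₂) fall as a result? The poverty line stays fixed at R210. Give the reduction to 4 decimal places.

0.0112

Before: below the line — 7×R130; squared poverty gap index (FGT₂) = 0.014939.
After the R40 transfer: below the line — 7×R170; squared poverty gap index (FGT₂) = 0.003735.
Reduction = 0.014939 − 0.003735 = 0.0112.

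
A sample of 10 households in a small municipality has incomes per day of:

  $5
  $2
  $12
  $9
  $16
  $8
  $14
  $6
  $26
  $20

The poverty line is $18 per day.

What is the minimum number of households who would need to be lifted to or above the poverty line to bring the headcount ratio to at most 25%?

Currently q = 8 of N = 10 are below the line (H = 0.800).
A headcount ratio of at most 25% allows at most ⌊0.25 × 10⌋ = 2 poor households.
So at least 8 − 2 = 6 must be lifted.

6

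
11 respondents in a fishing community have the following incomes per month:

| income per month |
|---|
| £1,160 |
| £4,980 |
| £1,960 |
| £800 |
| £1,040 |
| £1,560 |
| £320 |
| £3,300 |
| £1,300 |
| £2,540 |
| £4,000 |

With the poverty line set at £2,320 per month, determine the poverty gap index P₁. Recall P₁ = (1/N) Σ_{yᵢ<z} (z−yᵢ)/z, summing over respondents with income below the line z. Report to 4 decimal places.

Below z: £320, £800, £1,040, £1,160, £1,300, £1,560, £1,960 (q = 7 of N = 11).
Shortfall ratios: (2320−320)/2320 = 0.8621; (2320−800)/2320 = 0.6552; (2320−1040)/2320 = 0.5517; (2320−1160)/2320 = 0.5000; (2320−1300)/2320 = 0.4397; (2320−1560)/2320 = 0.3276; (2320−1960)/2320 = 0.1552.
Σ = 3.491379. Dividing by the full population N = 11 gives P₁ = 0.3174.

0.3174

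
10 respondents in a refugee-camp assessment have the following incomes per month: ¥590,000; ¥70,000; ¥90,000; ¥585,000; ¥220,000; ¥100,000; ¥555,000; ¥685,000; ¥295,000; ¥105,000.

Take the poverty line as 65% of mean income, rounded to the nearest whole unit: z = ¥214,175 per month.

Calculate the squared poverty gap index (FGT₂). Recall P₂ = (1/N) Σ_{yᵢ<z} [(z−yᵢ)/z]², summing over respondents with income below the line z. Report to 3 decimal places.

0.133

Poor units: ¥70,000, ¥90,000, ¥100,000, ¥105,000 (q = 4 of N = 10).
Relative gaps: (214175−70000)/214175 = 0.6732; (214175−90000)/214175 = 0.5798; (214175−100000)/214175 = 0.5331; (214175−105000)/214175 = 0.5097.
Squared: 0.4532; 0.3361; 0.2842; 0.2598.
Sum = 1.333327; P₂ = 1.333327 / 10 = 0.133.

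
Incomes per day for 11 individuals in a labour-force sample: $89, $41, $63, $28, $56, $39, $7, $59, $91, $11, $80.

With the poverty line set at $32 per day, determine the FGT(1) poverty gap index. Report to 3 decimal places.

0.142

Below z: $7, $11, $28 (q = 3 of N = 11).
Normalized shortfalls: (32−7)/32 = 0.7812; (32−11)/32 = 0.6562; (32−28)/32 = 0.1250.
Sum of shortfalls = 1.562500; P₁ averages over all N: 1.562500 / 11 = 0.142.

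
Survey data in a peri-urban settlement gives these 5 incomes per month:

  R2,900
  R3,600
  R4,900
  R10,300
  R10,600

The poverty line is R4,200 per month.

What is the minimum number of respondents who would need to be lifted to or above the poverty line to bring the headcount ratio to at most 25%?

Currently q = 2 of N = 5 are below the line (H = 0.400).
A headcount ratio of at most 25% allows at most ⌊0.25 × 5⌋ = 1 poor respondents.
So at least 2 − 1 = 1 must be lifted.

1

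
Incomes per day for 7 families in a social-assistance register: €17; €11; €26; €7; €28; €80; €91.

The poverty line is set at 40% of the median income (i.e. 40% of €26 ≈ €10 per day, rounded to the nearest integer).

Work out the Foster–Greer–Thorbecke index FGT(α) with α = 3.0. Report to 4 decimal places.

Incomes under z: €7 (q = 1 of N = 7).
Relative gaps: (10−7)/10 = 0.3000.
Raised to α = 3.0: 0.02700.
Sum = 0.027000; FGT(3.0) = 0.027000 / 7 = 0.0039.

0.0039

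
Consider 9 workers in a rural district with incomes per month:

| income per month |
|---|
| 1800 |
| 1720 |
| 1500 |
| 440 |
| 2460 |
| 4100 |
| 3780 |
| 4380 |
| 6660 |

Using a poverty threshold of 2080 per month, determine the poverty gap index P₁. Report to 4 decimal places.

0.1528

Below the line: 440, 1500, 1720, 1800 (q = 4 of N = 9).
Relative gaps: (2080−440)/2080 = 0.7885; (2080−1500)/2080 = 0.2788; (2080−1720)/2080 = 0.1731; (2080−1800)/2080 = 0.1346.
Σ = 1.375000. Dividing by the full population N = 9 gives P₁ = 0.1528.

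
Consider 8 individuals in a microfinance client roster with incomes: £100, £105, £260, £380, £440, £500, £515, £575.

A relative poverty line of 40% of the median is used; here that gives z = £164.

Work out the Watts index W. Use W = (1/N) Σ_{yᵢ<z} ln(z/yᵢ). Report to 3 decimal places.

0.118

Poor units: £100, £105 (q = 2 of N = 8).
Log shortfalls: ln(164/100) = 0.4947; ln(164/105) = 0.4459.
W = 0.940602 / 8 = 0.118.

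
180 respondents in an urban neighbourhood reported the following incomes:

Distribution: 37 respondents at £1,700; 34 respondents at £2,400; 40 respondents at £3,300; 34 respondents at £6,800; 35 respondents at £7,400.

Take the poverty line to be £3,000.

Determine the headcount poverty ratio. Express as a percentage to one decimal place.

71 of the 180 respondents have income below £3,000.
H = 71/180 = 39.4%.

39.4%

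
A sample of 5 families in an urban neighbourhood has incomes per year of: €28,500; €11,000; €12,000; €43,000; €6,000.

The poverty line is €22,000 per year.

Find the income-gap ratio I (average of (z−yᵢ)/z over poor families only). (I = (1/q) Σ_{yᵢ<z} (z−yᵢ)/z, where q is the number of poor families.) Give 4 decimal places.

Below the line: €6,000, €11,000, €12,000 (q = 3 of N = 5).
Shortfall ratios (z−y)/z: 0.7273, 0.5000, 0.4545; sum = 1.681818.
The income-gap ratio divides by q (the poor only): 1.681818 / 3 = 0.5606.

0.5606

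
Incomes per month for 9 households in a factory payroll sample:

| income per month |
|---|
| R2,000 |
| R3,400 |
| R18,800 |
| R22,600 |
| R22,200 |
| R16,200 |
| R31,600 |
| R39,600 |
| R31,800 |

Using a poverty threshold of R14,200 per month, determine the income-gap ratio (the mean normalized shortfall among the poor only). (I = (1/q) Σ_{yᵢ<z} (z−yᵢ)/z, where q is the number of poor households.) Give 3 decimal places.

Incomes under z: R2,000, R3,400 (q = 2 of N = 9).
Relative gaps: 0.8592, 0.7606; sum = 1.619718.
I averages over the q = 2 poor units only: 1.619718 / 2 = 0.810.

0.810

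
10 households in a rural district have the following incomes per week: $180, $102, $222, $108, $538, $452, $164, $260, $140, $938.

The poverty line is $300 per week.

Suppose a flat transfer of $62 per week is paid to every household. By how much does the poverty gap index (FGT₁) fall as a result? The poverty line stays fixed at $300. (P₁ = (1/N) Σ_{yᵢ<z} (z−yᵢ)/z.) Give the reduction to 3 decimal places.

Before: below the line — $102, $108, $140, $164, $180, $222, $260; poverty gap index (FGT₁) = 0.30800.
After the $62 transfer: below the line — $164, $170, $202, $226, $242, $284; poverty gap index (FGT₁) = 0.17067.
Reduction = 0.30800 − 0.17067 = 0.137.

0.137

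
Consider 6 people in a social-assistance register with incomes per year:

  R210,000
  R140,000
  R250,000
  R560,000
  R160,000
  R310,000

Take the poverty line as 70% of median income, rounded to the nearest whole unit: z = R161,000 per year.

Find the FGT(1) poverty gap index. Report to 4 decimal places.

Below the line: R140,000, R160,000 (q = 2 of N = 6).
Shortfall ratios: (161000−140000)/161000 = 0.1304; (161000−160000)/161000 = 0.0062.
Σ = 0.136646. Dividing by the full population N = 6 gives P₁ = 0.0228.

0.0228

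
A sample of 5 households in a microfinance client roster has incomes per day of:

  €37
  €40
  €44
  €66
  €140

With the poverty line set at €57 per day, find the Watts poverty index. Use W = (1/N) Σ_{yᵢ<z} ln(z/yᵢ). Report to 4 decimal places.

0.2090

Poor units: €37, €40, €44 (q = 3 of N = 5).
ln(z/y) terms: ln(57/37) = 0.4321; ln(57/40) = 0.3542; ln(57/44) = 0.2589.
W = 1.045167 / 5 = 0.2090.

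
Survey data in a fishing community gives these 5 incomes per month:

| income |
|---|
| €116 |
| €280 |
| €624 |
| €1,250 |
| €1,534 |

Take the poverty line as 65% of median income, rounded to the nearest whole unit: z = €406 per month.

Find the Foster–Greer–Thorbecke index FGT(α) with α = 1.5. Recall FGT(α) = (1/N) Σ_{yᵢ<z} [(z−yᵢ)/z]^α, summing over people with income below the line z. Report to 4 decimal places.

0.1553

Poor units: €116, €280 (q = 2 of N = 5).
Shortfall ratios: (406−116)/406 = 0.7143; (406−280)/406 = 0.3103.
Raised to α = 1.5: 0.60368; 0.17289.
Sum = 0.776570; FGT(1.5) = 0.776570 / 5 = 0.1553.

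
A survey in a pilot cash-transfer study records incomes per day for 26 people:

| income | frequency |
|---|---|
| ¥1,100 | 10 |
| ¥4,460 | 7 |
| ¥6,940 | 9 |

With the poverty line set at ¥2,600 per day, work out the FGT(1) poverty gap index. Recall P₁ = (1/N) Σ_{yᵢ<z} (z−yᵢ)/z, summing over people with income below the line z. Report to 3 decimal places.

Below the line: 10×¥1,100 (q = 10 of N = 26).
Shortfall ratios: (2600−1100)/2600 = 0.5769 (×10).
Sum of shortfalls = 5.769231; P₁ averages over all N: 5.769231 / 26 = 0.222.

0.222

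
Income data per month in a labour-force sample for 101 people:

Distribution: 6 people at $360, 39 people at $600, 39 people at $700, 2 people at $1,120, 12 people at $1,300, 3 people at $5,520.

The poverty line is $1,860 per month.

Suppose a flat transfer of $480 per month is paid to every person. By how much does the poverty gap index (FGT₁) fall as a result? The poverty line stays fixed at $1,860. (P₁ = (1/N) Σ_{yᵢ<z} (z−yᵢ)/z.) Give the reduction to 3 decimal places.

0.250

Before: below the line — 6×$360, 39×$600, 39×$700, 2×$1,120, 12×$1,300; poverty gap index (FGT₁) = 0.59395.
After the $480 transfer: below the line — 6×$840, 39×$1,080, 39×$1,180, 2×$1,600, 12×$1,780; poverty gap index (FGT₁) = 0.34355.
Reduction = 0.59395 − 0.34355 = 0.250.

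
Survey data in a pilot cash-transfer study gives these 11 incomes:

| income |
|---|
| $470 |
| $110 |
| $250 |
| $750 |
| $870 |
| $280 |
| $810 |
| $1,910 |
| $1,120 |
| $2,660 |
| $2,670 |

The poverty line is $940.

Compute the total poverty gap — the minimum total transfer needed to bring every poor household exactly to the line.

$3,040

Incomes under z: $110, $250, $280, $470, $750, $810, $870 (q = 7 of N = 11).
Individual gaps: 940−110 = 830; 940−250 = 690; 940−280 = 660; 940−470 = 470; 940−750 = 190; 940−810 = 130; 940−870 = 70.
Aggregate gap = $3,040.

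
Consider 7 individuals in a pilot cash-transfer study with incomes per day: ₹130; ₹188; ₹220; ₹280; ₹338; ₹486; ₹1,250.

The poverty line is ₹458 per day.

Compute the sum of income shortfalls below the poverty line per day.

₹1,134

Incomes under z: ₹130, ₹188, ₹220, ₹280, ₹338 (q = 5 of N = 7).
Individual gaps: 458−130 = 328; 458−188 = 270; 458−220 = 238; 458−280 = 178; 458−338 = 120.
Aggregate gap = ₹1,134.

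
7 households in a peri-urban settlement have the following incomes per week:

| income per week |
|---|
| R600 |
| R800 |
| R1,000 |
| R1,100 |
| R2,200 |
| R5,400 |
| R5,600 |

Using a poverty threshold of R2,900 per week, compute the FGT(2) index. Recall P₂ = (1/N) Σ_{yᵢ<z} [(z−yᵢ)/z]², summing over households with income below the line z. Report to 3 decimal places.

0.289

Incomes under z: R600, R800, R1,000, R1,100, R2,200 (q = 5 of N = 7).
Shortfall ratios: (2900−600)/2900 = 0.7931; (2900−800)/2900 = 0.7241; (2900−1000)/2900 = 0.6552; (2900−1100)/2900 = 0.6207; (2900−2200)/2900 = 0.2414.
Squared: 0.6290; 0.5244; 0.4293; 0.3853; 0.0583.
Sum = 2.026159; P₂ = 2.026159 / 7 = 0.289.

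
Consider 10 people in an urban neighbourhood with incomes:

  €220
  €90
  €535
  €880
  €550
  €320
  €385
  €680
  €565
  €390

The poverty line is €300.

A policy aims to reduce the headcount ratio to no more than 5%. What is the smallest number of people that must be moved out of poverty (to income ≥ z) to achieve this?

2

2 of the 10 people are poor, so H = 2/10 = 0.200.
A headcount ratio of at most 5% allows at most ⌊0.05 × 10⌋ = 0 poor people.
So at least 2 − 0 = 2 must be lifted.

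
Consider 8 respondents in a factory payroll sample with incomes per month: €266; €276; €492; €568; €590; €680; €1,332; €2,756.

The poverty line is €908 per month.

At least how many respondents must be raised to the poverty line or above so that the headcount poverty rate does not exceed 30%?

6 of the 8 respondents are poor, so H = 6/8 = 0.750.
A headcount ratio of at most 30% allows at most ⌊0.30 × 8⌋ = 2 poor respondents.
So at least 6 − 2 = 4 must be lifted.

4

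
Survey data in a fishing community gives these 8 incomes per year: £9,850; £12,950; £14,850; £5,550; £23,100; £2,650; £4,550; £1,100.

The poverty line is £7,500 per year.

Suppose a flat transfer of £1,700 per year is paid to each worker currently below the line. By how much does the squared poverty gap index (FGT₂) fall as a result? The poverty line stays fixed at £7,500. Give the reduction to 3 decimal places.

0.096

Before: below the line — £1,100, £2,650, £4,550, £5,550; squared poverty gap index (FGT₂) = 0.17108.
After the £1,700 transfer: below the line — £2,800, £4,350, £6,250, £7,250; squared poverty gap index (FGT₂) = 0.07475.
Reduction = 0.17108 − 0.07475 = 0.096.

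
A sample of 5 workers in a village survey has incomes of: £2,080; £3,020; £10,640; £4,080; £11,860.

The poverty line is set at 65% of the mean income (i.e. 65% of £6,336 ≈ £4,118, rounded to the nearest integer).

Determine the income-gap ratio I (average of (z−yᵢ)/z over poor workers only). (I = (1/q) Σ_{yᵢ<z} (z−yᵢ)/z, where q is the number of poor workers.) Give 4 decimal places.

Poor units: £2,080, £3,020, £4,080 (q = 3 of N = 5).
Relative gaps: 0.4949, 0.2666, 0.0092; sum = 0.770763.
I averages over the q = 3 poor units only: 0.770763 / 3 = 0.2569.

0.2569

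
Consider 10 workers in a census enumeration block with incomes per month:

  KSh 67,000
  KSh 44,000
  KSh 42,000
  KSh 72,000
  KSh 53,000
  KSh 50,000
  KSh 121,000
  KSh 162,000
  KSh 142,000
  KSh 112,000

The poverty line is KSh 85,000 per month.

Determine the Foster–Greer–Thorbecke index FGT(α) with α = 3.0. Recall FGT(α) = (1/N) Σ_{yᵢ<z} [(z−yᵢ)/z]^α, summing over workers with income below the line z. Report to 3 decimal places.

0.038

Below z: KSh 42,000, KSh 44,000, KSh 50,000, KSh 53,000, KSh 67,000, KSh 72,000 (q = 6 of N = 10).
Relative gaps: (85000−42000)/85000 = 0.5059; (85000−44000)/85000 = 0.4824; (85000−50000)/85000 = 0.4118; (85000−53000)/85000 = 0.3765; (85000−67000)/85000 = 0.2118; (85000−72000)/85000 = 0.1529.
Raised to α = 3.0: 0.12946; 0.11223; 0.06981; 0.05336; 0.00950; 0.00358.
Sum = 0.377936; FGT(3.0) = 0.377936 / 10 = 0.038.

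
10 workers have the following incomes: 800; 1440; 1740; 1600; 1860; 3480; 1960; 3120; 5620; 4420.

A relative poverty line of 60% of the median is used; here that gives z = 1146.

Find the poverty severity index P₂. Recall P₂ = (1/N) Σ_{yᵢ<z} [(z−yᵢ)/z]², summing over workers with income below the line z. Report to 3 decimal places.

Below z: 800 (q = 1 of N = 10).
Shortfall ratios: (1146−800)/1146 = 0.3019.
Squared: 0.0912.
Sum = 0.091156; P₂ = 0.091156 / 10 = 0.009.

0.009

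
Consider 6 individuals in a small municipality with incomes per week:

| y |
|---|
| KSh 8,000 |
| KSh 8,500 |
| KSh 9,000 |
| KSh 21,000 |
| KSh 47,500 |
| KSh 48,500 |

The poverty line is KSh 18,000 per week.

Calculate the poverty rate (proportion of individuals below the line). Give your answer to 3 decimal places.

3 of the 6 individuals have income below KSh 18,000.
H = 3/6 = 0.500.

0.500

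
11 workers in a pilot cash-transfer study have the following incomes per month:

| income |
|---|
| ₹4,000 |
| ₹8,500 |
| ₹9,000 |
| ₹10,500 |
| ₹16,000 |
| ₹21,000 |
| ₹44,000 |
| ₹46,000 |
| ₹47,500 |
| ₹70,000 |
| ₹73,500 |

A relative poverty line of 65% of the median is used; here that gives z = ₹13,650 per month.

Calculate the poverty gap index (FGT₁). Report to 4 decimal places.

0.1505

Poor units: ₹4,000, ₹8,500, ₹9,000, ₹10,500 (q = 4 of N = 11).
Gap ratios (z−y)/z: (13650−4000)/13650 = 0.7070; (13650−8500)/13650 = 0.3773; (13650−9000)/13650 = 0.3407; (13650−10500)/13650 = 0.2308.
Σ = 1.655678. Dividing by the full population N = 11 gives P₁ = 0.1505.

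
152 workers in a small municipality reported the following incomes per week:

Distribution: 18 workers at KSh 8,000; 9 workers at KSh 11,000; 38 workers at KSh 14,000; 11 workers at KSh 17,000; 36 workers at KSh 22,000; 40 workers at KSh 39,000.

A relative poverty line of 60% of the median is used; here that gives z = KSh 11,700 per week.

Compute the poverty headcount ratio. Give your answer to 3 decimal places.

27 of the 152 workers have income below KSh 11,700.
H = 27/152 = 0.178.

0.178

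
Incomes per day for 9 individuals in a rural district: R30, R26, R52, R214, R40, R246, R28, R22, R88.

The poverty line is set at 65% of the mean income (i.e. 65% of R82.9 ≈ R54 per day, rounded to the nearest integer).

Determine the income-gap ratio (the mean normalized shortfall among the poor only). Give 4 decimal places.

0.3889

Below z: R22, R26, R28, R30, R40, R52 (q = 6 of N = 9).
Shortfall ratios (z−y)/z: 0.5926, 0.5185, 0.4815, 0.4444, 0.2593, 0.0370; sum = 2.333333.
The income-gap ratio divides by q (the poor only): 2.333333 / 6 = 0.3889.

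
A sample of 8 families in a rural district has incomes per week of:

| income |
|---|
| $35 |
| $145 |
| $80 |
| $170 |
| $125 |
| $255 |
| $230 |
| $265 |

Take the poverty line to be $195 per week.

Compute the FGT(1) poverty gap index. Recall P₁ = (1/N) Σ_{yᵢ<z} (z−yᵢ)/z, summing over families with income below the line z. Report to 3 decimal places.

Below z: $35, $80, $125, $145, $170 (q = 5 of N = 8).
Normalized shortfalls: (195−35)/195 = 0.8205; (195−80)/195 = 0.5897; (195−125)/195 = 0.3590; (195−145)/195 = 0.2564; (195−170)/195 = 0.1282.
Sum of shortfalls = 2.153846; P₁ averages over all N: 2.153846 / 8 = 0.269.

0.269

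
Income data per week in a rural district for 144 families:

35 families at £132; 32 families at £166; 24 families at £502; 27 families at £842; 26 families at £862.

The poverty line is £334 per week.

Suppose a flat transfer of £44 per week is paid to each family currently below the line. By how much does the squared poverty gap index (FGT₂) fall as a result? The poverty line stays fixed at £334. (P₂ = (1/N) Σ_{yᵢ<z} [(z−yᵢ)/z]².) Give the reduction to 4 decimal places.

0.0601

Before: below the line — 35×£132, 32×£166; squared poverty gap index (FGT₂) = 0.145126.
After the £44 transfer: below the line — 35×£176, 32×£210; squared poverty gap index (FGT₂) = 0.085020.
Reduction = 0.145126 − 0.085020 = 0.0601.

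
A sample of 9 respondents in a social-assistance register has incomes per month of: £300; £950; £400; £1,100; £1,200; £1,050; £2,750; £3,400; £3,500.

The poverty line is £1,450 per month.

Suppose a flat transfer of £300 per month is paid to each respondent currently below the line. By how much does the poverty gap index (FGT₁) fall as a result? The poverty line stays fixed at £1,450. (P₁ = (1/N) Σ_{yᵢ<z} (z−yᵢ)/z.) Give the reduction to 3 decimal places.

Before: below the line — £300, £400, £950, £1,050, £1,100, £1,200; poverty gap index (FGT₁) = 0.28352.
After the £300 transfer: below the line — £600, £700, £1,250, £1,350, £1,400; poverty gap index (FGT₁) = 0.14943.
Reduction = 0.28352 − 0.14943 = 0.134.

0.134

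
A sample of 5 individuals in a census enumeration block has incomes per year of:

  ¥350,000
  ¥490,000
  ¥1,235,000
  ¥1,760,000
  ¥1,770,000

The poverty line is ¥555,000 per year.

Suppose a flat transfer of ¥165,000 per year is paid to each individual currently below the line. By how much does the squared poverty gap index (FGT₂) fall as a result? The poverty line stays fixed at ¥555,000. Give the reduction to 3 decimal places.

Before: below the line — ¥350,000, ¥490,000; squared poverty gap index (FGT₂) = 0.03003.
After the ¥165,000 transfer: below the line — ¥515,000; squared poverty gap index (FGT₂) = 0.00104.
Reduction = 0.03003 − 0.00104 = 0.029.

0.029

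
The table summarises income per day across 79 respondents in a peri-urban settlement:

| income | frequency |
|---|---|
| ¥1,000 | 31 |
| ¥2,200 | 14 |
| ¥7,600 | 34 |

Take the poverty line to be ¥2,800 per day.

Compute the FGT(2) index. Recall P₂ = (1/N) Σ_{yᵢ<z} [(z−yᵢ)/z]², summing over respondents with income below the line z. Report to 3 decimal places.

Incomes under z: 31×¥1,000, 14×¥2,200 (q = 45 of N = 79).
Gap ratios (z−y)/z: (2800−1000)/2800 = 0.6429 (×31); (2800−2200)/2800 = 0.2143 (×14).
Squared: 0.4133 (×31); 0.0459 (×14).
Sum = 13.454082; P₂ = 13.454082 / 79 = 0.170.

0.170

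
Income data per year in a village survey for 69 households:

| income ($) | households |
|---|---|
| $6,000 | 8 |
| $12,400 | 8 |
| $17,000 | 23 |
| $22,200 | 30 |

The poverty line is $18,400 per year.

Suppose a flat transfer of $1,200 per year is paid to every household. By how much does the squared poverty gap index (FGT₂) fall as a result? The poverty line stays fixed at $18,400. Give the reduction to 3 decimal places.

Before: below the line — 8×$6,000, 8×$12,400, 23×$17,000; squared poverty gap index (FGT₂) = 0.06691.
After the $1,200 transfer: below the line — 8×$7,200, 8×$13,600, 23×$18,200; squared poverty gap index (FGT₂) = 0.05089.
Reduction = 0.06691 − 0.05089 = 0.016.

0.016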